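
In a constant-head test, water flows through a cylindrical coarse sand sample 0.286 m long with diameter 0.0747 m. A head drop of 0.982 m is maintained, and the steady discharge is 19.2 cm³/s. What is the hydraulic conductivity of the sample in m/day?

110

Cross-sectional area A = π·(d/2)² = π × (0.0747/2)² = 0.004383 m².
Convert discharge: 19.2 cm³/s = 1.920e-05 m³/s.
Darcy's law rearranged: K = Q·L / (A·Δh) = 1.920e-05 × 0.286 / (0.004383 × 0.982) = 0.001276 m/s = 110.2 m/day.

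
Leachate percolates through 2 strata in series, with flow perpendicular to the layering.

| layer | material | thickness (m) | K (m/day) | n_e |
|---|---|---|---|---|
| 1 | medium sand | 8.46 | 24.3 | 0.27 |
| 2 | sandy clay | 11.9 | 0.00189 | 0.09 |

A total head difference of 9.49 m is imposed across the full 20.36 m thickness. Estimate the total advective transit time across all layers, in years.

With flow normal to the layers, continuity requires the same specific discharge q through every layer.
Σ(b_i/K_i) = 8.46/24.3 + 11.9/0.00189 = 6297 d.
q = Δh / Σ(b_i/K_i) = 9.49 / 6297 = 0.001507 m/day.
In each layer the seepage velocity is v_i = q/n_i, so the layer transit time is t_i = b_i·n_i / q:
  layer 1 (medium sand): t_1 = 8.46 × 0.27 / 0.001507 = 1516 d
  layer 2 (sandy clay): t_2 = 11.9 × 0.09 / 0.001507 = 710.6 d
Total t = Σ t_i = 2226 days = 6.095 years.

6.09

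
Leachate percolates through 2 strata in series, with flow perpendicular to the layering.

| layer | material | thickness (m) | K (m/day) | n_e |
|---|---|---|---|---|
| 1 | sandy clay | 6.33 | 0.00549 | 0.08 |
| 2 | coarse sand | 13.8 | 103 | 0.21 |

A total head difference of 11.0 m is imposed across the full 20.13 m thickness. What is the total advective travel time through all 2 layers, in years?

With flow normal to the layers, continuity requires the same specific discharge q through every layer.
Σ(b_i/K_i) = 6.33/0.00549 + 13.8/103 = 1153 d.
q = Δh / Σ(b_i/K_i) = 11.0 / 1153 = 0.009539 m/day.
In each layer the seepage velocity is v_i = q/n_i, so the layer transit time is t_i = b_i·n_i / q:
  layer 1 (sandy clay): t_1 = 6.33 × 0.08 / 0.009539 = 53.09 d
  layer 2 (coarse sand): t_2 = 13.8 × 0.21 / 0.009539 = 303.8 d
Total t = Σ t_i = 356.9 days = 0.9771 years.

0.977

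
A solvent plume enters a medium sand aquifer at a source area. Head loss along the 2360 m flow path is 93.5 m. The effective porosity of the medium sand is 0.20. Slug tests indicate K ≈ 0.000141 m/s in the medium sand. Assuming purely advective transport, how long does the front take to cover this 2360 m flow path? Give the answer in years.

2.68

Convert K: 0.000141 m/s × 86400 = 12.18 m/day.
Hydraulic gradient i = Δh / L = 93.5 / 2360 = 0.03962.
Darcy flux q = K · i = 12.18 × 0.03962 = 0.4827 m/day.
Seepage velocity v = q / n_e = 0.4827 / 0.20 = 2.413 m/day.
Travel time t = L / v = 2360 / 2.413 = 977.9 days = 2.677 years.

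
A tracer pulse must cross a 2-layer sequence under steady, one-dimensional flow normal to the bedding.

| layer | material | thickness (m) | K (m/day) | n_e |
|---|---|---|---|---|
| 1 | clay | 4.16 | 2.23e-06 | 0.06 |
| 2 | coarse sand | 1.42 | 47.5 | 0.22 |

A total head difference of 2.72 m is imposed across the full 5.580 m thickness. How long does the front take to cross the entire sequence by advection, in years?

1060

With flow normal to the layers, continuity requires the same specific discharge q through every layer.
Σ(b_i/K_i) = 4.16/2.23e-06 + 1.42/47.5 = 1.865e+06 d.
q = Δh / Σ(b_i/K_i) = 2.72 / 1.865e+06 = 1.458e-06 m/day.
In each layer the seepage velocity is v_i = q/n_i, so the layer transit time is t_i = b_i·n_i / q:
  layer 1 (clay): t_1 = 4.16 × 0.06 / 1.458e-06 = 1.712e+05 d
  layer 2 (coarse sand): t_2 = 1.42 × 0.22 / 1.458e-06 = 2.143e+05 d
Total t = Σ t_i = 3.854e+05 days = 1055 years.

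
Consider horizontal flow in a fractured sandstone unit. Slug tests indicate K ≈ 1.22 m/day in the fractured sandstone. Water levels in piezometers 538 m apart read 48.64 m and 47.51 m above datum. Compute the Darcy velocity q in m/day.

Hydraulic gradient i = (48.64 − 47.51) / 538 = 1.13 / 538 = 0.002100.
Specific discharge q = K · i = 1.220 × 0.002100 = 0.002562 m/day.

0.00256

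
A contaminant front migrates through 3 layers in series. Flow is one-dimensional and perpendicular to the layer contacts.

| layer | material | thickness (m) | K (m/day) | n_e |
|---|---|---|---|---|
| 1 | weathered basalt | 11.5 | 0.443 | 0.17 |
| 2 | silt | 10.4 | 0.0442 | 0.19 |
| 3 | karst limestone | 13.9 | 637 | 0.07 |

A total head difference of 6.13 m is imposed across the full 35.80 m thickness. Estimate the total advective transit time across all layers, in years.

0.572

With flow normal to the layers, continuity requires the same specific discharge q through every layer.
Σ(b_i/K_i) = 11.5/0.443 + 10.4/0.0442 + 13.9/637 = 261.3 d.
q = Δh / Σ(b_i/K_i) = 6.13 / 261.3 = 0.02346 m/day.
In each layer the seepage velocity is v_i = q/n_i, so the layer transit time is t_i = b_i·n_i / q:
  layer 1 (weathered basalt): t_1 = 11.5 × 0.17 / 0.02346 = 83.33 d
  layer 2 (silt): t_2 = 10.4 × 0.19 / 0.02346 = 84.22 d
  layer 3 (karst limestone): t_3 = 13.9 × 0.07 / 0.02346 = 41.47 d
Total t = Σ t_i = 209.0 days = 0.5723 years.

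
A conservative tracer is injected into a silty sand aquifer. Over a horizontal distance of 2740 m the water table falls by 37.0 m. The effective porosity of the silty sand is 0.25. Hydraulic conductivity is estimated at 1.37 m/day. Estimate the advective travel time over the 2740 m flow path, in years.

Hydraulic gradient i = Δh / L = 37.0 / 2740 = 0.01350.
Darcy flux q = K · i = 1.370 × 0.01350 = 0.01850 m/day.
Seepage velocity v = q / n_e = 0.01850 / 0.25 = 0.07400 m/day.
Travel time t = L / v = 2740 / 0.07400 = 37027 days = 101.4 years.

101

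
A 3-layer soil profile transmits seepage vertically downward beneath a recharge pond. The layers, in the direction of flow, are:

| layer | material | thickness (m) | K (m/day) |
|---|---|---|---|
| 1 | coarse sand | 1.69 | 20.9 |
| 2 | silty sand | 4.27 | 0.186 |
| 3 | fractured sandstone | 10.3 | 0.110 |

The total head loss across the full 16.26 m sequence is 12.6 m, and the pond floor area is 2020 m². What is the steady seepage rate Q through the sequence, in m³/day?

218

Flow is perpendicular to layering, so the layers act in series and the equivalent K is the thickness-weighted harmonic mean.
Total thickness L = 1.69 + 4.27 + 10.3 = 16.26 m.
Σ(b_i/K_i) = 1.69/20.9 + 4.27/0.186 + 10.3/0.110 = 116.7 d.
K_eq = L / Σ(b_i/K_i) = 16.26 / 116.7 = 0.1394 m/day.
Q = K_eq · A · (Δh/L) = 0.1394 × 2020 × (12.6/16.26) = 218.1 m³/day.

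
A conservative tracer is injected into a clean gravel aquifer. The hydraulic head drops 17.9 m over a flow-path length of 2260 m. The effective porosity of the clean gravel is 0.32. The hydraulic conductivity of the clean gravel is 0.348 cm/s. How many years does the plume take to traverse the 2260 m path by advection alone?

0.831

Convert K: 0.348 cm/s × 864 = 300.7 m/day.
Hydraulic gradient i = Δh / L = 17.9 / 2260 = 0.007920.
Darcy flux q = K · i = 300.7 × 0.007920 = 2.381 m/day.
Seepage velocity v = q / n_e = 2.381 / 0.32 = 7.442 m/day.
Travel time t = L / v = 2260 / 7.442 = 303.7 days = 0.8314 years.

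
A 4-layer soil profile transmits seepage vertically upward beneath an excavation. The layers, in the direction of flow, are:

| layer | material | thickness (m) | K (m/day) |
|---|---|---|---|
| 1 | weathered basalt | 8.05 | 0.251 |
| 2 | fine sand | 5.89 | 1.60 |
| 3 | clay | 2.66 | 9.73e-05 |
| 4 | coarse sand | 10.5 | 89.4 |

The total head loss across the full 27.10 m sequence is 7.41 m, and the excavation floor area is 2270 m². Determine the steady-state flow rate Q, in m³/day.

Flow is perpendicular to layering, so the layers act in series and the equivalent K is the thickness-weighted harmonic mean.
Total thickness L = 8.05 + 5.89 + 2.66 + 10.5 = 27.10 m.
Σ(b_i/K_i) = 8.05/0.251 + 5.89/1.60 + 2.66/9.73e-05 + 10.5/89.4 = 27374 d.
K_eq = L / Σ(b_i/K_i) = 27.10 / 27374 = 0.0009900 m/day.
Q = K_eq · A · (Δh/L) = 0.0009900 × 2270 × (7.41/27.10) = 0.6145 m³/day.

0.614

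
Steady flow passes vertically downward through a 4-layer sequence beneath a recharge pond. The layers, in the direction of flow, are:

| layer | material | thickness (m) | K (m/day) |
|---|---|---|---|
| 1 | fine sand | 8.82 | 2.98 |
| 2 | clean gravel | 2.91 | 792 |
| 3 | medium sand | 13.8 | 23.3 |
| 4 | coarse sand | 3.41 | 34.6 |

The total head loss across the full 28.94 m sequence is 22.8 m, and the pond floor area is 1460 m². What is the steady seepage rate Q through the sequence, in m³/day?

Flow is perpendicular to layering, so the layers act in series and the equivalent K is the thickness-weighted harmonic mean.
Total thickness L = 8.82 + 2.91 + 13.8 + 3.41 = 28.94 m.
Σ(b_i/K_i) = 8.82/2.98 + 2.91/792 + 13.8/23.3 + 3.41/34.6 = 3.654 d.
K_eq = L / Σ(b_i/K_i) = 28.94 / 3.654 = 7.920 m/day.
Q = K_eq · A · (Δh/L) = 7.920 × 1460 × (22.8/28.94) = 9109 m³/day.

9110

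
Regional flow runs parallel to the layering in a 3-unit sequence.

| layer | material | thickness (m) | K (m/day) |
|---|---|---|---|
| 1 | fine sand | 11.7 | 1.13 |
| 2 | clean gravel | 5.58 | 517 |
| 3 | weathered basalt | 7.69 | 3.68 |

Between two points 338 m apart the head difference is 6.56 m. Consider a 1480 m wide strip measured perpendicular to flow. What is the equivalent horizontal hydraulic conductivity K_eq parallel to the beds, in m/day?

117

Flow is parallel to layering, so each bed carries its own Darcy discharge and the transmissivities add.
Σ(K_i·b_i) = 1.13×11.7 + 517×5.58 + 3.68×7.69 = 2926 m²/day.
Total thickness b = 24.97 m, so K_eq = Σ(K_i·b_i)/b = 117.2 m/day.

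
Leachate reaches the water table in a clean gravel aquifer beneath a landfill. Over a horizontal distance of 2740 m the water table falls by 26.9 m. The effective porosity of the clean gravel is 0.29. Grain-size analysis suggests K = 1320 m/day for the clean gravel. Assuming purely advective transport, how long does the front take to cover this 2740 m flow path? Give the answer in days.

Hydraulic gradient i = Δh / L = 26.9 / 2740 = 0.009818.
Darcy flux q = K · i = 1320 × 0.009818 = 12.96 m/day.
Seepage velocity v = q / n_e = 12.96 / 0.29 = 44.69 m/day.
Travel time t = L / v = 2740 / 44.69 = 61.32 days.

61.3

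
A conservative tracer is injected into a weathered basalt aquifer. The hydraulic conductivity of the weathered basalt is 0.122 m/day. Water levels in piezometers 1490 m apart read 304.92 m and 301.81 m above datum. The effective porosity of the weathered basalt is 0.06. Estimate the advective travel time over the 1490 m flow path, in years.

Hydraulic gradient i = (304.92 − 301.81) / 1490 = 3.11 / 1490 = 0.002087.
Darcy flux q = K · i = 0.1220 × 0.002087 = 0.0002546 m/day.
Seepage velocity v = q / n_e = 0.0002546 / 0.06 = 0.004244 m/day.
Travel time t = L / v = 1490 / 0.004244 = 3.511e+05 days = 961.2 years.

961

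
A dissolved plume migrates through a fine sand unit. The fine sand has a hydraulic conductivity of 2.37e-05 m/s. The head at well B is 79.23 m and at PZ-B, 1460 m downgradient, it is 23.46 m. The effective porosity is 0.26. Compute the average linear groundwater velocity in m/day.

Convert K: 2.37e-05 m/s × 86400 = 2.048 m/day.
Hydraulic gradient i = (79.23 − 23.46) / 1460 = 55.77 / 1460 = 0.03820.
Darcy flux q = K · i = 2.048 × 0.03820 = 0.07822 m/day.
Seepage velocity v = q / n_e = 0.07822 / 0.26 = 0.3008 m/day.

0.301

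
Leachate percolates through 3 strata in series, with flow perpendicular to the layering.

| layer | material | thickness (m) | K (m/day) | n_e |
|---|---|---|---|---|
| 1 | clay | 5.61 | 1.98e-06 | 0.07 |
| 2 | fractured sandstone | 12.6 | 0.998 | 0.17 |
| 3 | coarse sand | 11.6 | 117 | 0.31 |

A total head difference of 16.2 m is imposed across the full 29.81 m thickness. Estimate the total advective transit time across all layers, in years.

2940

With flow normal to the layers, continuity requires the same specific discharge q through every layer.
Σ(b_i/K_i) = 5.61/1.98e-06 + 12.6/0.998 + 11.6/117 = 2.833e+06 d.
q = Δh / Σ(b_i/K_i) = 16.2 / 2.833e+06 = 5.718e-06 m/day.
In each layer the seepage velocity is v_i = q/n_i, so the layer transit time is t_i = b_i·n_i / q:
  layer 1 (clay): t_1 = 5.61 × 0.07 / 5.718e-06 = 68682 d
  layer 2 (fractured sandstone): t_2 = 12.6 × 0.17 / 5.718e-06 = 3.746e+05 d
  layer 3 (coarse sand): t_3 = 11.6 × 0.31 / 5.718e-06 = 6.289e+05 d
Total t = Σ t_i = 1.072e+06 days = 2936 years.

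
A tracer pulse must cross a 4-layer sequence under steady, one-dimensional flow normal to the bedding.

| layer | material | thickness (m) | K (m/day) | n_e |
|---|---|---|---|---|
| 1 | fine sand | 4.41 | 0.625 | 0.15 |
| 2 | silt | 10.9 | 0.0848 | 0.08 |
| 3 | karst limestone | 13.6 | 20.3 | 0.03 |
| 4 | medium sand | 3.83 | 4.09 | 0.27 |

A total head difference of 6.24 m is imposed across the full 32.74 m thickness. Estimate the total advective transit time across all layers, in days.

With flow normal to the layers, continuity requires the same specific discharge q through every layer.
Σ(b_i/K_i) = 4.41/0.625 + 10.9/0.0848 + 13.6/20.3 + 3.83/4.09 = 137.2 d.
q = Δh / Σ(b_i/K_i) = 6.24 / 137.2 = 0.04548 m/day.
In each layer the seepage velocity is v_i = q/n_i, so the layer transit time is t_i = b_i·n_i / q:
  layer 1 (fine sand): t_1 = 4.41 × 0.15 / 0.04548 = 14.54 d
  layer 2 (silt): t_2 = 10.9 × 0.08 / 0.04548 = 19.17 d
  layer 3 (karst limestone): t_3 = 13.6 × 0.03 / 0.04548 = 8.971 d
  layer 4 (medium sand): t_4 = 3.83 × 0.27 / 0.04548 = 22.74 d
Total t = Σ t_i = 65.43 days.

65.4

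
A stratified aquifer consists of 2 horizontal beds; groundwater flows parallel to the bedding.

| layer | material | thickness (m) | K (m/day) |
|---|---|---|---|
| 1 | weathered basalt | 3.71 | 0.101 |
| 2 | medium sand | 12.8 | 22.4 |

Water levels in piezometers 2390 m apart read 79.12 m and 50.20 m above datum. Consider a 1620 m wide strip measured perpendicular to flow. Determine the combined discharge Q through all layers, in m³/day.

Flow is parallel to layering, so each bed carries its own Darcy discharge and the transmissivities add.
Σ(K_i·b_i) = 0.101×3.71 + 22.4×12.8 = 287.1 m²/day.
Hydraulic gradient i = (79.12 − 50.20) / 2390 = 28.92 / 2390 = 0.01210.
Q = Σ(K_i·b_i) · W · i = 287.1 × 1620 × 0.01210 = 5628 m³/day.

5630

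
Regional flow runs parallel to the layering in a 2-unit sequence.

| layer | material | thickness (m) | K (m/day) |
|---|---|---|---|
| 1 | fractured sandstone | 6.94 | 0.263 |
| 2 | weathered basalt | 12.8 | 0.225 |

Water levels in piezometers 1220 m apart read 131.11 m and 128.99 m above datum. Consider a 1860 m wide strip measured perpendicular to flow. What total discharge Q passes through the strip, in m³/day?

15.2

Flow is parallel to layering, so each bed carries its own Darcy discharge and the transmissivities add.
Σ(K_i·b_i) = 0.263×6.94 + 0.225×12.8 = 4.705 m²/day.
Hydraulic gradient i = (131.11 − 128.99) / 1220 = 2.12 / 1220 = 0.001738.
Q = Σ(K_i·b_i) · W · i = 4.705 × 1860 × 0.001738 = 15.21 m³/day.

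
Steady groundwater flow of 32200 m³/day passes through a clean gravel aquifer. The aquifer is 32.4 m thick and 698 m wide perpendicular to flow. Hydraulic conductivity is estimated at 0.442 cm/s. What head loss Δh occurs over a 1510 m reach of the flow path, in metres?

5.63

Convert K: 0.442 cm/s × 864 = 381.9 m/day.
Cross-sectional area A = 698 × 32.4 = 22615 m².
From Q = K·A·i, i = Q / (K·A) = 32200 / (381.9 × 22615) = 0.003728.
Head loss Δh = i · L = 0.003728 × 1510 = 5.630 m.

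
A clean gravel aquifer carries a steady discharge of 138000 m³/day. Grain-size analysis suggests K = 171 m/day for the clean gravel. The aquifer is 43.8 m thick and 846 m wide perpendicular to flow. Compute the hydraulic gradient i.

0.0218

Cross-sectional area A = 846 × 43.8 = 37055 m².
From Q = K·A·i, i = Q / (K·A) = 138000 / (171.0 × 37055) = 0.02178.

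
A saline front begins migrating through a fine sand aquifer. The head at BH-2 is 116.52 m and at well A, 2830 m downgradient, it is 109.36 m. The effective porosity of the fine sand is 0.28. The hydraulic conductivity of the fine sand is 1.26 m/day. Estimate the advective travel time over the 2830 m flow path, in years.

Hydraulic gradient i = (116.52 − 109.36) / 2830 = 7.16 / 2830 = 0.002530.
Darcy flux q = K · i = 1.260 × 0.002530 = 0.003188 m/day.
Seepage velocity v = q / n_e = 0.003188 / 0.28 = 0.01139 m/day.
Travel time t = L / v = 2830 / 0.01139 = 2.486e+05 days = 680.5 years.

681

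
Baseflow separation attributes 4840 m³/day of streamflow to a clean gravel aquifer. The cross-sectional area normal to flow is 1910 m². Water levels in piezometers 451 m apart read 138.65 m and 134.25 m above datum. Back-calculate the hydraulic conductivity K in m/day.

260

Hydraulic gradient i = (138.65 − 134.25) / 451 = 4.4 / 451 = 0.009756.
From Q = K·A·i, K = Q / (A·i) = 4840 / (1910 × 0.009756) = 259.7 m/day.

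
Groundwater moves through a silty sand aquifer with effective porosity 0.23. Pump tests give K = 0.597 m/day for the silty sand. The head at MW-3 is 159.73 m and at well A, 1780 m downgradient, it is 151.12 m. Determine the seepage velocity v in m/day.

0.0126

Hydraulic gradient i = (159.73 − 151.12) / 1780 = 8.61 / 1780 = 0.004837.
Darcy flux q = K · i = 0.5970 × 0.004837 = 0.002888 m/day.
Seepage velocity v = q / n_e = 0.002888 / 0.23 = 0.01256 m/day.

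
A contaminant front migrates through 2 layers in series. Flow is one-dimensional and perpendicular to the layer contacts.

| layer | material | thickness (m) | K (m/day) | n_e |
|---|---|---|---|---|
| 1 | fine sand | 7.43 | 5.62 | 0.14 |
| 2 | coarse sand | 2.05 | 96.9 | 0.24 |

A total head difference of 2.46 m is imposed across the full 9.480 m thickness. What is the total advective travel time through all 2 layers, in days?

With flow normal to the layers, continuity requires the same specific discharge q through every layer.
Σ(b_i/K_i) = 7.43/5.62 + 2.05/96.9 = 1.343 d.
q = Δh / Σ(b_i/K_i) = 2.46 / 1.343 = 1.831 m/day.
In each layer the seepage velocity is v_i = q/n_i, so the layer transit time is t_i = b_i·n_i / q:
  layer 1 (fine sand): t_1 = 7.43 × 0.14 / 1.831 = 0.5680 d
  layer 2 (coarse sand): t_2 = 2.05 × 0.24 / 1.831 = 0.2686 d
Total t = Σ t_i = 0.8366 days.

0.837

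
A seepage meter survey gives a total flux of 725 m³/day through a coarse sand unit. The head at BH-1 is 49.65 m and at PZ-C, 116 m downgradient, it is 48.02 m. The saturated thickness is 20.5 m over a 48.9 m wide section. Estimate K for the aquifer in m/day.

Cross-sectional area A = 48.9 × 20.5 = 1002 m².
Hydraulic gradient i = (49.65 − 48.02) / 116 = 1.63 / 116 = 0.01405.
From Q = K·A·i, K = Q / (A·i) = 725 / (1002 × 0.01405) = 51.47 m/day.

51.5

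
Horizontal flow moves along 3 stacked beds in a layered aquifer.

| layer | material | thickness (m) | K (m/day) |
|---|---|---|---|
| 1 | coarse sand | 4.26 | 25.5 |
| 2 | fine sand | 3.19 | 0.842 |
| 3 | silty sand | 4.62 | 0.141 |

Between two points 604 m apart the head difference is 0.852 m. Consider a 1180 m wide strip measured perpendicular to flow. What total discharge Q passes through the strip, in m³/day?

Flow is parallel to layering, so each bed carries its own Darcy discharge and the transmissivities add.
Σ(K_i·b_i) = 25.5×4.26 + 0.842×3.19 + 0.141×4.62 = 112.0 m²/day.
Hydraulic gradient i = Δh / L = 0.852 / 604 = 0.001411.
Q = Σ(K_i·b_i) · W · i = 112.0 × 1180 × 0.001411 = 186.4 m³/day.

186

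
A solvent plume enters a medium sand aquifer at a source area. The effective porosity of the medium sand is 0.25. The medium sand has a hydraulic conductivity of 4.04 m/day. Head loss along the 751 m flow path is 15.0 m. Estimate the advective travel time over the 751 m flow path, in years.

6.37

Hydraulic gradient i = Δh / L = 15.0 / 751 = 0.01997.
Darcy flux q = K · i = 4.040 × 0.01997 = 0.08069 m/day.
Seepage velocity v = q / n_e = 0.08069 / 0.25 = 0.3228 m/day.
Travel time t = L / v = 751 / 0.3228 = 2327 days = 6.370 years.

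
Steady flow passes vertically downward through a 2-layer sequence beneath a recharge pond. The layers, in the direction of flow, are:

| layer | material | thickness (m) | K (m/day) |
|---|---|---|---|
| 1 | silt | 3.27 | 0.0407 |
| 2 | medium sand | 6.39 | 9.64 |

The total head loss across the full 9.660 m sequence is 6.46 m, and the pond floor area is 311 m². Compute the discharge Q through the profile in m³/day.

24.8

Flow is perpendicular to layering, so the layers act in series and the equivalent K is the thickness-weighted harmonic mean.
Total thickness L = 3.27 + 6.39 = 9.660 m.
Σ(b_i/K_i) = 3.27/0.0407 + 6.39/9.64 = 81.01 d.
K_eq = L / Σ(b_i/K_i) = 9.660 / 81.01 = 0.1192 m/day.
Q = K_eq · A · (Δh/L) = 0.1192 × 311 × (6.46/9.660) = 24.80 m³/day.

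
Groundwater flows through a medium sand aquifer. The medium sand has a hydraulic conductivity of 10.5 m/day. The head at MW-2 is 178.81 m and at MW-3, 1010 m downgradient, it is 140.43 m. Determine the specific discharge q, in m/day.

0.399

Hydraulic gradient i = (178.81 − 140.43) / 1010 = 38.38 / 1010 = 0.03800.
Specific discharge q = K · i = 10.50 × 0.03800 = 0.3990 m/day.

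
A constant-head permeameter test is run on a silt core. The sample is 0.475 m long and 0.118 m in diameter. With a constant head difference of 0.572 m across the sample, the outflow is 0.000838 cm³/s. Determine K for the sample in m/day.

0.00550

Cross-sectional area A = π·(d/2)² = π × (0.118/2)² = 0.01094 m².
Convert discharge: 0.000838 cm³/s = 8.380e-10 m³/s.
Darcy's law rearranged: K = Q·L / (A·Δh) = 8.380e-10 × 0.475 / (0.01094 × 0.572) = 6.363e-08 m/s = 0.005498 m/day.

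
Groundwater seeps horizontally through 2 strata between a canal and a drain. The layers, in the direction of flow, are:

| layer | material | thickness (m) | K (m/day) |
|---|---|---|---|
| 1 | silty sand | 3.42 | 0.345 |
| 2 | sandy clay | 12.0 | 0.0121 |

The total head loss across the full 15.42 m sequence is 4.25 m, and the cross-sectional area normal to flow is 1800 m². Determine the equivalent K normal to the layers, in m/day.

Flow is perpendicular to layering, so the layers act in series and the equivalent K is the thickness-weighted harmonic mean.
Total thickness L = 3.42 + 12.0 = 15.42 m.
Σ(b_i/K_i) = 3.42/0.345 + 12.0/0.0121 = 1002 d.
K_eq = L / Σ(b_i/K_i) = 15.42 / 1002 = 0.01539 m/day.

0.0154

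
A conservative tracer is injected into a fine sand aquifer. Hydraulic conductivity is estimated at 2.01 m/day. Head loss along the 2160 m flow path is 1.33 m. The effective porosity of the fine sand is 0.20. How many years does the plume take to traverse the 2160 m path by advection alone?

Hydraulic gradient i = Δh / L = 1.33 / 2160 = 0.0006157.
Darcy flux q = K · i = 2.010 × 0.0006157 = 0.001238 m/day.
Seepage velocity v = q / n_e = 0.001238 / 0.20 = 0.006188 m/day.
Travel time t = L / v = 2160 / 0.006188 = 3.491e+05 days = 955.7 years.

956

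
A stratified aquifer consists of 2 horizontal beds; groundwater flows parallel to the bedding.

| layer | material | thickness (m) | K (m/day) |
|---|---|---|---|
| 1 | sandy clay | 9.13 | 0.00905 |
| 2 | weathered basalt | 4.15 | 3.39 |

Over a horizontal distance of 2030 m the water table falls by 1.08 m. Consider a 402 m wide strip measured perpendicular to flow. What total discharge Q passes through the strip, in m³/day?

Flow is parallel to layering, so each bed carries its own Darcy discharge and the transmissivities add.
Σ(K_i·b_i) = 0.00905×9.13 + 3.39×4.15 = 14.15 m²/day.
Hydraulic gradient i = Δh / L = 1.08 / 2030 = 0.0005320.
Q = Σ(K_i·b_i) · W · i = 14.15 × 402 × 0.0005320 = 3.027 m³/day.

3.03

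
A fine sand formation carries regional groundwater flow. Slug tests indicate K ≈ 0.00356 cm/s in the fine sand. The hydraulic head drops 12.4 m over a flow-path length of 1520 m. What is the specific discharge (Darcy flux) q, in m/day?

Convert K: 0.00356 cm/s × 864 = 3.076 m/day.
Hydraulic gradient i = Δh / L = 12.4 / 1520 = 0.008158.
Specific discharge q = K · i = 3.076 × 0.008158 = 0.02509 m/day.

0.0251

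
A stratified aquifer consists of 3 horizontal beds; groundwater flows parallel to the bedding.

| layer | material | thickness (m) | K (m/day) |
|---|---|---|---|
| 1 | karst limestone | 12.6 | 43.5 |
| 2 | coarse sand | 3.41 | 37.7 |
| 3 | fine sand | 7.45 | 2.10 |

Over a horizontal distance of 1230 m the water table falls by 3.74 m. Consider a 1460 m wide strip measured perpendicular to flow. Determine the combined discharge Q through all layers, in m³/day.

3070

Flow is parallel to layering, so each bed carries its own Darcy discharge and the transmissivities add.
Σ(K_i·b_i) = 43.5×12.6 + 37.7×3.41 + 2.10×7.45 = 692.3 m²/day.
Hydraulic gradient i = Δh / L = 3.74 / 1230 = 0.003041.
Q = Σ(K_i·b_i) · W · i = 692.3 × 1460 × 0.003041 = 3073 m³/day.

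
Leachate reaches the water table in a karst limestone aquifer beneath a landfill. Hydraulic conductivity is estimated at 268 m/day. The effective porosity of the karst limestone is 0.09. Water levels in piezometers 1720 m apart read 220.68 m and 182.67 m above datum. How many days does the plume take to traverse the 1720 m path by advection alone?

Hydraulic gradient i = (220.68 − 182.67) / 1720 = 38.01 / 1720 = 0.02210.
Darcy flux q = K · i = 268.0 × 0.02210 = 5.922 m/day.
Seepage velocity v = q / n_e = 5.922 / 0.09 = 65.81 m/day.
Travel time t = L / v = 1720 / 65.81 = 26.14 days.

26.1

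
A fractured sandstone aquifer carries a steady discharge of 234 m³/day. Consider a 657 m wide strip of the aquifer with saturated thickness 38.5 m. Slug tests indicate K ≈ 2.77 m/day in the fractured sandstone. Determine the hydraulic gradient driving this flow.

Cross-sectional area A = 657 × 38.5 = 25294 m².
From Q = K·A·i, i = Q / (K·A) = 234 / (2.770 × 25294) = 0.003340.

0.00334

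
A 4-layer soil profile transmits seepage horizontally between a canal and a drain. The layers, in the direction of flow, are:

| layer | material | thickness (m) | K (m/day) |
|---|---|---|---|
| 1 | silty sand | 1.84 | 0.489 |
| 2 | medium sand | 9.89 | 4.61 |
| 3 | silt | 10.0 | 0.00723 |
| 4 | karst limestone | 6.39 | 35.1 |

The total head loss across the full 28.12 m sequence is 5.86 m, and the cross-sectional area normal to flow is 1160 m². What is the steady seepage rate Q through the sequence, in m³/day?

4.89

Flow is perpendicular to layering, so the layers act in series and the equivalent K is the thickness-weighted harmonic mean.
Total thickness L = 1.84 + 9.89 + 10.0 + 6.39 = 28.12 m.
Σ(b_i/K_i) = 1.84/0.489 + 9.89/4.61 + 10.0/0.00723 + 6.39/35.1 = 1389 d.
K_eq = L / Σ(b_i/K_i) = 28.12 / 1389 = 0.02024 m/day.
Q = K_eq · A · (Δh/L) = 0.02024 × 1160 × (5.86/28.12) = 4.893 m³/day.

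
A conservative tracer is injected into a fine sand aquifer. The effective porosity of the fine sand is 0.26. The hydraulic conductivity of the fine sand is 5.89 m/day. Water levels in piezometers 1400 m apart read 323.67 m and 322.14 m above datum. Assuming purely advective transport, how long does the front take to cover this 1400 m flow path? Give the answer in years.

155

Hydraulic gradient i = (323.67 − 322.14) / 1400 = 1.53 / 1400 = 0.001093.
Darcy flux q = K · i = 5.890 × 0.001093 = 0.006437 m/day.
Seepage velocity v = q / n_e = 0.006437 / 0.26 = 0.02476 m/day.
Travel time t = L / v = 1400 / 0.02476 = 56549 days = 154.8 years.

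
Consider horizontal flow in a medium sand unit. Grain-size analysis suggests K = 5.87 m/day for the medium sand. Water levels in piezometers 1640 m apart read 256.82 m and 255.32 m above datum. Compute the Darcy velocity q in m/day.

0.00537

Hydraulic gradient i = (256.82 − 255.32) / 1640 = 1.5 / 1640 = 0.0009146.
Specific discharge q = K · i = 5.870 × 0.0009146 = 0.005369 m/day.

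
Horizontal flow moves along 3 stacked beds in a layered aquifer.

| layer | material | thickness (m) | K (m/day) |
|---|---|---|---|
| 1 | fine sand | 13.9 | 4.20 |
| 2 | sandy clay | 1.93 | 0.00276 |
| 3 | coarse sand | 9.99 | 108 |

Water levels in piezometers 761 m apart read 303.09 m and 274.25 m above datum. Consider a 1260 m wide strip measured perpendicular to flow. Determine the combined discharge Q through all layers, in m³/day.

Flow is parallel to layering, so each bed carries its own Darcy discharge and the transmissivities add.
Σ(K_i·b_i) = 4.20×13.9 + 0.00276×1.93 + 108×9.99 = 1137 m²/day.
Hydraulic gradient i = (303.09 − 274.25) / 761 = 28.84 / 761 = 0.03790.
Q = Σ(K_i·b_i) · W · i = 1137 × 1260 × 0.03790 = 54307 m³/day.

54300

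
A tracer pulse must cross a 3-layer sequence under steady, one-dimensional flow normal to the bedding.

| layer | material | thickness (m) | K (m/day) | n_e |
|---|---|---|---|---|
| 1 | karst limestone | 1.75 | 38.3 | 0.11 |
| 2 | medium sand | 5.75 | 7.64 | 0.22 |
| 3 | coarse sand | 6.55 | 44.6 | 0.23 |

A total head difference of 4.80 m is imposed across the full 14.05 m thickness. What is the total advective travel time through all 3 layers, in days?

With flow normal to the layers, continuity requires the same specific discharge q through every layer.
Σ(b_i/K_i) = 1.75/38.3 + 5.75/7.64 + 6.55/44.6 = 0.9452 d.
q = Δh / Σ(b_i/K_i) = 4.80 / 0.9452 = 5.078 m/day.
In each layer the seepage velocity is v_i = q/n_i, so the layer transit time is t_i = b_i·n_i / q:
  layer 1 (karst limestone): t_1 = 1.75 × 0.11 / 5.078 = 0.03791 d
  layer 2 (medium sand): t_2 = 5.75 × 0.22 / 5.078 = 0.2491 d
  layer 3 (coarse sand): t_3 = 6.55 × 0.23 / 5.078 = 0.2966 d
Total t = Σ t_i = 0.5836 days.

0.584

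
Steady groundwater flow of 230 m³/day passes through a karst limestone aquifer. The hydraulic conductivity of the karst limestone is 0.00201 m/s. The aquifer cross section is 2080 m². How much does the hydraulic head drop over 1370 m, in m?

Convert K: 0.00201 m/s × 86400 = 173.7 m/day.
From Q = K·A·i, i = Q / (K·A) = 230 / (173.7 × 2080) = 0.0006367.
Head loss Δh = i · L = 0.0006367 × 1370 = 0.8723 m.

0.872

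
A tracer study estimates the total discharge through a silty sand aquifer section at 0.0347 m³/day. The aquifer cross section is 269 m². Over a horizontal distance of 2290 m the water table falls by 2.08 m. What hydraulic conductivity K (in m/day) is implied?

Hydraulic gradient i = Δh / L = 2.08 / 2290 = 0.0009083.
From Q = K·A·i, K = Q / (A·i) = 0.0347 / (269.0 × 0.0009083) = 0.1420 m/day.

0.142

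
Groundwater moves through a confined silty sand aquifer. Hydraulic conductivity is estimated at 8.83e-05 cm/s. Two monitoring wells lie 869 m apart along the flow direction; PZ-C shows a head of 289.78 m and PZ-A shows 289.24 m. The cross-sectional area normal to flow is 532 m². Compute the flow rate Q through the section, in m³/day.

Convert K: 8.83e-05 cm/s × 864 = 0.07629 m/day.
Hydraulic gradient i = (289.78 − 289.24) / 869 = 0.54 / 869 = 0.0006214.
Darcy's law: Q = K · A · i = 0.07629 × 532.0 × 0.0006214 = 0.02522 m³/day.

0.0252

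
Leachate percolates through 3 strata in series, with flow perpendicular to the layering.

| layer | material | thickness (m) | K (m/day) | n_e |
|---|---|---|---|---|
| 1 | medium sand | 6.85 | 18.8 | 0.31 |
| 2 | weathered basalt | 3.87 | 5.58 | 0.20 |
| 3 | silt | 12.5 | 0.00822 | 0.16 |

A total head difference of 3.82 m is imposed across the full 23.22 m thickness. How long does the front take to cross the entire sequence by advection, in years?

5.34

With flow normal to the layers, continuity requires the same specific discharge q through every layer.
Σ(b_i/K_i) = 6.85/18.8 + 3.87/5.58 + 12.5/0.00822 = 1522 d.
q = Δh / Σ(b_i/K_i) = 3.82 / 1522 = 0.002510 m/day.
In each layer the seepage velocity is v_i = q/n_i, so the layer transit time is t_i = b_i·n_i / q:
  layer 1 (medium sand): t_1 = 6.85 × 0.31 / 0.002510 = 845.9 d
  layer 2 (weathered basalt): t_2 = 3.87 × 0.20 / 0.002510 = 308.3 d
  layer 3 (silt): t_3 = 12.5 × 0.16 / 0.002510 = 796.7 d
Total t = Σ t_i = 1951 days = 5.341 years.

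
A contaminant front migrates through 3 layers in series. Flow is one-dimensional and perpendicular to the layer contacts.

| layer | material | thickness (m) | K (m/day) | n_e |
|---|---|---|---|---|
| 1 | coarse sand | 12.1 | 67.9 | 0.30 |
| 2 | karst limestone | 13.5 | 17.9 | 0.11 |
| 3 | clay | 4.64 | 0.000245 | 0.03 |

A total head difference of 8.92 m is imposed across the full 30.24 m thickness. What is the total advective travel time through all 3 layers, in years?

With flow normal to the layers, continuity requires the same specific discharge q through every layer.
Σ(b_i/K_i) = 12.1/67.9 + 13.5/17.9 + 4.64/0.000245 = 18940 d.
q = Δh / Σ(b_i/K_i) = 8.92 / 18940 = 0.0004710 m/day.
In each layer the seepage velocity is v_i = q/n_i, so the layer transit time is t_i = b_i·n_i / q:
  layer 1 (coarse sand): t_1 = 12.1 × 0.30 / 0.0004710 = 7708 d
  layer 2 (karst limestone): t_2 = 13.5 × 0.11 / 0.0004710 = 3153 d
  layer 3 (clay): t_3 = 4.64 × 0.03 / 0.0004710 = 295.6 d
Total t = Σ t_i = 11156 days = 30.54 years.

30.5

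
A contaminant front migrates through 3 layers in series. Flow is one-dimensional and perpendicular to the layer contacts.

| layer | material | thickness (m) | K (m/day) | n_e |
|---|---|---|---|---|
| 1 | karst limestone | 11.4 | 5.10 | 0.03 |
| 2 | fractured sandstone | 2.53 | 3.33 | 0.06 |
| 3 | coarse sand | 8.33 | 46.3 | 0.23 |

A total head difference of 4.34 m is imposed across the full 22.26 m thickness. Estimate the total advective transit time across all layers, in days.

1.76

With flow normal to the layers, continuity requires the same specific discharge q through every layer.
Σ(b_i/K_i) = 11.4/5.10 + 2.53/3.33 + 8.33/46.3 = 3.175 d.
q = Δh / Σ(b_i/K_i) = 4.34 / 3.175 = 1.367 m/day.
In each layer the seepage velocity is v_i = q/n_i, so the layer transit time is t_i = b_i·n_i / q:
  layer 1 (karst limestone): t_1 = 11.4 × 0.03 / 1.367 = 0.2502 d
  layer 2 (fractured sandstone): t_2 = 2.53 × 0.06 / 1.367 = 0.1111 d
  layer 3 (coarse sand): t_3 = 8.33 × 0.23 / 1.367 = 1.402 d
Total t = Σ t_i = 1.763 days.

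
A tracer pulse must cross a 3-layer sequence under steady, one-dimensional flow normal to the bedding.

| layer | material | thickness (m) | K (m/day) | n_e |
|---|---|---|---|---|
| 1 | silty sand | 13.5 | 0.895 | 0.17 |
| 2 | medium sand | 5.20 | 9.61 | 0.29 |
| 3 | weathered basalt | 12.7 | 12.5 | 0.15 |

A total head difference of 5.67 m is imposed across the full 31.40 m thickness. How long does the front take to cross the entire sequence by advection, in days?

16.8

With flow normal to the layers, continuity requires the same specific discharge q through every layer.
Σ(b_i/K_i) = 13.5/0.895 + 5.20/9.61 + 12.7/12.5 = 16.64 d.
q = Δh / Σ(b_i/K_i) = 5.67 / 16.64 = 0.3407 m/day.
In each layer the seepage velocity is v_i = q/n_i, so the layer transit time is t_i = b_i·n_i / q:
  layer 1 (silty sand): t_1 = 13.5 × 0.17 / 0.3407 = 6.736 d
  layer 2 (medium sand): t_2 = 5.20 × 0.29 / 0.3407 = 4.426 d
  layer 3 (weathered basalt): t_3 = 12.7 × 0.15 / 0.3407 = 5.591 d
Total t = Σ t_i = 16.75 days.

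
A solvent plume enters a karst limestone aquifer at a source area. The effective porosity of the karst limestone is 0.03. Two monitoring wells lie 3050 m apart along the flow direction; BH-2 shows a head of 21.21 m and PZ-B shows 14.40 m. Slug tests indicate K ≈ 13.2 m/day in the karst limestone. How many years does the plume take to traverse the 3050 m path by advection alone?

Hydraulic gradient i = (21.21 − 14.40) / 3050 = 6.81 / 3050 = 0.002233.
Darcy flux q = K · i = 13.20 × 0.002233 = 0.02947 m/day.
Seepage velocity v = q / n_e = 0.02947 / 0.03 = 0.9824 m/day.
Travel time t = L / v = 3050 / 0.9824 = 3105 days = 8.500 years.

8.50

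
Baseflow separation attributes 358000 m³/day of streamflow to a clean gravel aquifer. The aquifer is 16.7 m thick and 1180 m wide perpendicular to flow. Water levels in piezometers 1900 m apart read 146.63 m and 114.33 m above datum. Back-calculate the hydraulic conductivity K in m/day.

Cross-sectional area A = 1180 × 16.7 = 19706 m².
Hydraulic gradient i = (146.63 − 114.33) / 1900 = 32.3 / 1900 = 0.01700.
From Q = K·A·i, K = Q / (A·i) = 358000 / (19706 × 0.01700) = 1069 m/day.

1070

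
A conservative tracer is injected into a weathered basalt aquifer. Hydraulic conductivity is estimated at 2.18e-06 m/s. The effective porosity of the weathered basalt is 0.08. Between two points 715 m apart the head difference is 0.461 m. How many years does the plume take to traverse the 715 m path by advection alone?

Convert K: 2.18e-06 m/s × 86400 = 0.1884 m/day.
Hydraulic gradient i = Δh / L = 0.461 / 715 = 0.0006448.
Darcy flux q = K · i = 0.1884 × 0.0006448 = 0.0001214 m/day.
Seepage velocity v = q / n_e = 0.0001214 / 0.08 = 0.001518 m/day.
Travel time t = L / v = 715 / 0.001518 = 4.710e+05 days = 1290 years.

1290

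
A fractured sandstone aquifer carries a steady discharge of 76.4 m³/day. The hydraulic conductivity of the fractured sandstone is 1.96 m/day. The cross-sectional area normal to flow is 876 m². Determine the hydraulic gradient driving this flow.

From Q = K·A·i, i = Q / (K·A) = 76.4 / (1.960 × 876.0) = 0.04450.

0.0445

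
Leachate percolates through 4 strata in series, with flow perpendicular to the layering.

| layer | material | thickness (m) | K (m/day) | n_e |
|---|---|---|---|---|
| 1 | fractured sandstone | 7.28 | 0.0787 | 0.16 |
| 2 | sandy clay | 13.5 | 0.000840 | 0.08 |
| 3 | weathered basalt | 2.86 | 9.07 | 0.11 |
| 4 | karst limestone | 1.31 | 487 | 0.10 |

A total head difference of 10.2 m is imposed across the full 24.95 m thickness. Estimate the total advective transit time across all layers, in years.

With flow normal to the layers, continuity requires the same specific discharge q through every layer.
Σ(b_i/K_i) = 7.28/0.0787 + 13.5/0.000840 + 2.86/9.07 + 1.31/487 = 16164 d.
q = Δh / Σ(b_i/K_i) = 10.2 / 16164 = 0.0006310 m/day.
In each layer the seepage velocity is v_i = q/n_i, so the layer transit time is t_i = b_i·n_i / q:
  layer 1 (fractured sandstone): t_1 = 7.28 × 0.16 / 0.0006310 = 1846 d
  layer 2 (sandy clay): t_2 = 13.5 × 0.08 / 0.0006310 = 1712 d
  layer 3 (weathered basalt): t_3 = 2.86 × 0.11 / 0.0006310 = 498.6 d
  layer 4 (karst limestone): t_4 = 1.31 × 0.10 / 0.0006310 = 207.6 d
Total t = Σ t_i = 4264 days = 11.67 years.

11.7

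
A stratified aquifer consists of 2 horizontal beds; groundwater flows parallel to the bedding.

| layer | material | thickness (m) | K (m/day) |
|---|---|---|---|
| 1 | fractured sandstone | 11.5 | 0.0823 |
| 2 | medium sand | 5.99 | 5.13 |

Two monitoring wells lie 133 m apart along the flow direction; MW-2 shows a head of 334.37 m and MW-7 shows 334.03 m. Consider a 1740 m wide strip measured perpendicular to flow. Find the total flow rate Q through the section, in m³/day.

141

Flow is parallel to layering, so each bed carries its own Darcy discharge and the transmissivities add.
Σ(K_i·b_i) = 0.0823×11.5 + 5.13×5.99 = 31.68 m²/day.
Hydraulic gradient i = (334.37 − 334.03) / 133 = 0.34 / 133 = 0.002556.
Q = Σ(K_i·b_i) · W · i = 31.68 × 1740 × 0.002556 = 140.9 m³/day.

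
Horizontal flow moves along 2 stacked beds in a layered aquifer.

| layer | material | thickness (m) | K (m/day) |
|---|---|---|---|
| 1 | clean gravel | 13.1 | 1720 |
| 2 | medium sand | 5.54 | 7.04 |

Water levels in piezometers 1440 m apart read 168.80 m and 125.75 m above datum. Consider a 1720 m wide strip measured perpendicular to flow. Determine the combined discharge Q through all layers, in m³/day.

Flow is parallel to layering, so each bed carries its own Darcy discharge and the transmissivities add.
Σ(K_i·b_i) = 1720×13.1 + 7.04×5.54 = 22571 m²/day.
Hydraulic gradient i = (168.80 − 125.75) / 1440 = 43.05 / 1440 = 0.02990.
Q = Σ(K_i·b_i) · W · i = 22571 × 1720 × 0.02990 = 1.161e+06 m³/day.

1.16e+06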